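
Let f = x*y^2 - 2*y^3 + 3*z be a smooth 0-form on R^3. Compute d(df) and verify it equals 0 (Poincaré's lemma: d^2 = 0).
d(df) = 0

Step 1: df = sum_i (∂f/∂x_i) dx_i = (y^2) dx + (2*y*(x - 3*y)) dy + (3) dz.
Step 2: Apply d again. Using the 1-form formula, the coefficient of dx ∧ dy in d(df) is ∂^2 f/∂x ∂y - ∂^2 f/∂y ∂x = (2*y) - (2*y) = 0 (equality of mixed partials for smooth f).
Similarly for dx ∧ dz and dy ∧ dz — all coefficients vanish. So d(df) = 0.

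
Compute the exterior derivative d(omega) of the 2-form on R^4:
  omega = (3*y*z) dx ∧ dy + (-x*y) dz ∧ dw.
d(omega) = (3*y) dx ∧ dy ∧ dz + (-y) dx ∧ dz ∧ dw + (-x) dy ∧ dz ∧ dw

For a 2-form omega = sum_{i<j} g_{ij} dx_i ∧ dx_j, the exterior derivative is
  d(omega) = sum_{i<j} d(g_{ij}) ∧ dx_i ∧ dx_j = sum_{i<j, k} (∂g_{ij}/∂x_k) dx_k ∧ dx_i ∧ dx_j.
Expand each term, using dx_k ∧ dx_i ∧ dx_j = sgn(permutation) dx_{(a)} ∧ dx_{(b)} ∧ dx_{(c)} with (a < b < c) sorted:
  d(3*y*z) includes (∂/∂z)(3*y*z) dz = (3*y) dz, which multiplied by dx ∧ dy gives (3*y) dx ∧ dy ∧ dz
  d(-x*y) includes (∂/∂x)(-x*y) dx = (-y) dx, which multiplied by dz ∧ dw gives (-y) dx ∧ dz ∧ dw
  d(-x*y) includes (∂/∂y)(-x*y) dy = (-x) dy, which multiplied by dz ∧ dw gives (-x) dy ∧ dz ∧ dw
Collecting like 3-forms: d(omega) = (3*y) dx ∧ dy ∧ dz + (-y) dx ∧ dz ∧ dw + (-x) dy ∧ dz ∧ dw.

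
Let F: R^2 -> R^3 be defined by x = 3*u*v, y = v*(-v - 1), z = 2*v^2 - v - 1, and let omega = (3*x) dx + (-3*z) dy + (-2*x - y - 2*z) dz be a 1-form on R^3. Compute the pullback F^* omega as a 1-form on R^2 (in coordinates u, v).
F^* omega = (27*u*v^2) du + (27*u^2*v - 24*u*v^2 + 6*u*v + 15*v^2 - 4*v - 5) dv

Using F^*(f dg) = (f ∘ F) d(g ∘ F), substitute each coordinate x_i by F_i(u, v) in f_i, and replace dx_i by d F_i = (∂F_i/∂u) du + (∂F_i/∂v) dv.
  For the x component: f_1(F) = 9*u*v; d F_1 = (3*v) du + (3*u) dv
  For the y component: f_2(F) = -6*v^2 + 3*v + 3; d F_2 = (0) du + (-2*v - 1) dv
  For the z component: f_3(F) = -6*u*v - 3*v^2 + 3*v + 2; d F_3 = (0) du + (4*v - 1) dv
Combining and collecting du, dv coefficients:
  coeff of du: 27*u*v^2
  coeff of dv: 27*u^2*v - 24*u*v^2 + 6*u*v + 15*v^2 - 4*v - 5
F^* omega = (27*u*v^2) du + (27*u^2*v - 24*u*v^2 + 6*u*v + 15*v^2 - 4*v - 5) dv.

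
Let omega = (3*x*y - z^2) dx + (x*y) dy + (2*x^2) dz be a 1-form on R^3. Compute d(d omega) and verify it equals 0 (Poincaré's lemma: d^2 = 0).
d(d omega) = 0

Step 1: d omega = sum_{i<j} (∂f_j/∂x_i - ∂f_i/∂x_j) dx_i ∧ dx_j:
  coeff of dx ∧ dy: -3*x + y
  coeff of dx ∧ dz: 4*x + 2*z
  coeff of dy ∧ dz: 0
Step 2: Apply d again to each 2-form coefficient. The only possible 3-form in R^3 is dx ∧ dy ∧ dz, with coefficient
  ∂(coeff of dy∧dz)/∂x - ∂(coeff of dx∧dz)/∂y + ∂(coeff of dx∧dy)/∂z
  = ∂/∂x (0) - ∂/∂y (4*x + 2*z) + ∂/∂z (-3*x + y).
Each of these terms simplifies to sums of mixed partials that cancel in pairs. The result is 0 (by equality of mixed partials for smooth functions — Schwarz / Clairaut).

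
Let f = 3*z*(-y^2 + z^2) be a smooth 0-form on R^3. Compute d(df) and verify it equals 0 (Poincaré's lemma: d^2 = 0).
d(df) = 0

Step 1: df = sum_i (∂f/∂x_i) dx_i = (0) dx + (-6*y*z) dy + (-3*y^2 + 9*z^2) dz.
Step 2: Apply d again. Using the 1-form formula, the coefficient of dx ∧ dy in d(df) is ∂^2 f/∂x ∂y - ∂^2 f/∂y ∂x = (0) - (0) = 0 (equality of mixed partials for smooth f).
Similarly for dx ∧ dz and dy ∧ dz — all coefficients vanish. So d(df) = 0.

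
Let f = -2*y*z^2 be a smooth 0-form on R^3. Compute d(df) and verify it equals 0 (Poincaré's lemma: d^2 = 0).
d(df) = 0

Step 1: df = sum_i (∂f/∂x_i) dx_i = (0) dx + (-2*z^2) dy + (-4*y*z) dz.
Step 2: Apply d again. Using the 1-form formula, the coefficient of dx ∧ dy in d(df) is ∂^2 f/∂x ∂y - ∂^2 f/∂y ∂x = (0) - (0) = 0 (equality of mixed partials for smooth f).
Similarly for dx ∧ dz and dy ∧ dz — all coefficients vanish. So d(df) = 0.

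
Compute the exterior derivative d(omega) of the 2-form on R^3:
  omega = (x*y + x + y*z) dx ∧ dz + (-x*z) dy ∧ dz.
d(omega) = (-x - 2*z) dx ∧ dy ∧ dz

For a 2-form omega = sum_{i<j} g_{ij} dx_i ∧ dx_j, the exterior derivative is
  d(omega) = sum_{i<j} d(g_{ij}) ∧ dx_i ∧ dx_j = sum_{i<j, k} (∂g_{ij}/∂x_k) dx_k ∧ dx_i ∧ dx_j.
Expand each term, using dx_k ∧ dx_i ∧ dx_j = sgn(permutation) dx_{(a)} ∧ dx_{(b)} ∧ dx_{(c)} with (a < b < c) sorted:
  d(x*y + x + y*z) includes (∂/∂y)(x*y + x + y*z) dy = (x + z) dy, which multiplied by dx ∧ dz gives (-x - z) dx ∧ dy ∧ dz
  d(-x*z) includes (∂/∂x)(-x*z) dx = (-z) dx, which multiplied by dy ∧ dz gives (-z) dx ∧ dy ∧ dz
Collecting like 3-forms: d(omega) = (-x - 2*z) dx ∧ dy ∧ dz.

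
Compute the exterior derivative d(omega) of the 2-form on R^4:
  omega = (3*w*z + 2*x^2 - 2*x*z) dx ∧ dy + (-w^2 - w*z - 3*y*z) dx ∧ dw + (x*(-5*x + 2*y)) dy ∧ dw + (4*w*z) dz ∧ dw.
d(omega) = (3*w - 2*x) dx ∧ dy ∧ dz + (-10*x + 2*y + 6*z) dx ∧ dy ∧ dw + (w + 3*y) dx ∧ dz ∧ dw

For a 2-form omega = sum_{i<j} g_{ij} dx_i ∧ dx_j, the exterior derivative is
  d(omega) = sum_{i<j} d(g_{ij}) ∧ dx_i ∧ dx_j = sum_{i<j, k} (∂g_{ij}/∂x_k) dx_k ∧ dx_i ∧ dx_j.
Expand each term, using dx_k ∧ dx_i ∧ dx_j = sgn(permutation) dx_{(a)} ∧ dx_{(b)} ∧ dx_{(c)} with (a < b < c) sorted:
  d(3*w*z + 2*x^2 - 2*x*z) includes (∂/∂z)(3*w*z + 2*x^2 - 2*x*z) dz = (3*w - 2*x) dz, which multiplied by dx ∧ dy gives (3*w - 2*x) dx ∧ dy ∧ dz
  d(3*w*z + 2*x^2 - 2*x*z) includes (∂/∂w)(3*w*z + 2*x^2 - 2*x*z) dw = (3*z) dw, which multiplied by dx ∧ dy gives (3*z) dx ∧ dy ∧ dw
  d(-w^2 - w*z - 3*y*z) includes (∂/∂y)(-w^2 - w*z - 3*y*z) dy = (-3*z) dy, which multiplied by dx ∧ dw gives (3*z) dx ∧ dy ∧ dw
  d(-w^2 - w*z - 3*y*z) includes (∂/∂z)(-w^2 - w*z - 3*y*z) dz = (-w - 3*y) dz, which multiplied by dx ∧ dw gives (w + 3*y) dx ∧ dz ∧ dw
  d(x*(-5*x + 2*y)) includes (∂/∂x)(x*(-5*x + 2*y)) dx = (-10*x + 2*y) dx, which multiplied by dy ∧ dw gives (-10*x + 2*y) dx ∧ dy ∧ dw
Collecting like 3-forms: d(omega) = (3*w - 2*x) dx ∧ dy ∧ dz + (-10*x + 2*y + 6*z) dx ∧ dy ∧ dw + (w + 3*y) dx ∧ dz ∧ dw.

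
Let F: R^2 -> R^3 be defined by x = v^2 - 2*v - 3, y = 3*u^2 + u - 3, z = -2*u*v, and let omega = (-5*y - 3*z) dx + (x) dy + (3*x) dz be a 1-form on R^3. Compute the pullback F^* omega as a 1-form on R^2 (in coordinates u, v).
F^* omega = (6*u*v^2 - 12*u*v - 18*u - 6*v^3 + 13*v^2 + 16*v - 3) du + (-30*u^2*v + 30*u^2 + 6*u*v^2 - 10*u*v + 28*u + 30*v - 30) dv

Using F^*(f dg) = (f ∘ F) d(g ∘ F), substitute each coordinate x_i by F_i(u, v) in f_i, and replace dx_i by d F_i = (∂F_i/∂u) du + (∂F_i/∂v) dv.
  For the x component: f_1(F) = -15*u^2 + 6*u*v - 5*u + 15; d F_1 = (0) du + (2*v - 2) dv
  For the y component: f_2(F) = v^2 - 2*v - 3; d F_2 = (6*u + 1) du + (0) dv
  For the z component: f_3(F) = 3*v^2 - 6*v - 9; d F_3 = (-2*v) du + (-2*u) dv
Combining and collecting du, dv coefficients:
  coeff of du: 6*u*v^2 - 12*u*v - 18*u - 6*v^3 + 13*v^2 + 16*v - 3
  coeff of dv: -30*u^2*v + 30*u^2 + 6*u*v^2 - 10*u*v + 28*u + 30*v - 30
F^* omega = (6*u*v^2 - 12*u*v - 18*u - 6*v^3 + 13*v^2 + 16*v - 3) du + (-30*u^2*v + 30*u^2 + 6*u*v^2 - 10*u*v + 28*u + 30*v - 30) dv.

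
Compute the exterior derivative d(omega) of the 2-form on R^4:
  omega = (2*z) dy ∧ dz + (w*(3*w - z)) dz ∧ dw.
d(omega) = 0

For a 2-form omega = sum_{i<j} g_{ij} dx_i ∧ dx_j, the exterior derivative is
  d(omega) = sum_{i<j} d(g_{ij}) ∧ dx_i ∧ dx_j = sum_{i<j, k} (∂g_{ij}/∂x_k) dx_k ∧ dx_i ∧ dx_j.
Expand each term, using dx_k ∧ dx_i ∧ dx_j = sgn(permutation) dx_{(a)} ∧ dx_{(b)} ∧ dx_{(c)} with (a < b < c) sorted:

Collecting like 3-forms: d(omega) = 0.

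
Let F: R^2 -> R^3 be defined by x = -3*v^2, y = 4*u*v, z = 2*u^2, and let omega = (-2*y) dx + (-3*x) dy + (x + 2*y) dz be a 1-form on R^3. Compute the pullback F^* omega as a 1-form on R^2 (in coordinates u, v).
F^* omega = (4*v*(8*u^2 - 3*u*v + 9*v^2)) du + (84*u*v^2) dv

Using F^*(f dg) = (f ∘ F) d(g ∘ F), substitute each coordinate x_i by F_i(u, v) in f_i, and replace dx_i by d F_i = (∂F_i/∂u) du + (∂F_i/∂v) dv.
  For the x component: f_1(F) = -8*u*v; d F_1 = (0) du + (-6*v) dv
  For the y component: f_2(F) = 9*v^2; d F_2 = (4*v) du + (4*u) dv
  For the z component: f_3(F) = v*(8*u - 3*v); d F_3 = (4*u) du + (0) dv
Combining and collecting du, dv coefficients:
  coeff of du: 4*v*(8*u^2 - 3*u*v + 9*v^2)
  coeff of dv: 84*u*v^2
F^* omega = (4*v*(8*u^2 - 3*u*v + 9*v^2)) du + (84*u*v^2) dv.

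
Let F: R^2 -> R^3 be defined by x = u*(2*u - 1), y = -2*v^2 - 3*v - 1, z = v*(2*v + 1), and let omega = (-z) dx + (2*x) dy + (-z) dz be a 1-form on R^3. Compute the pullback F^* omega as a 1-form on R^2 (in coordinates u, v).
F^* omega = (v*(-8*u*v - 4*u + 2*v + 1)) du + (-16*u^2*v - 12*u^2 + 8*u*v + 6*u - 8*v^3 - 6*v^2 - v) dv

Using F^*(f dg) = (f ∘ F) d(g ∘ F), substitute each coordinate x_i by F_i(u, v) in f_i, and replace dx_i by d F_i = (∂F_i/∂u) du + (∂F_i/∂v) dv.
  For the x component: f_1(F) = v*(-2*v - 1); d F_1 = (4*u - 1) du + (0) dv
  For the y component: f_2(F) = 2*u*(2*u - 1); d F_2 = (0) du + (-4*v - 3) dv
  For the z component: f_3(F) = v*(-2*v - 1); d F_3 = (0) du + (4*v + 1) dv
Combining and collecting du, dv coefficients:
  coeff of du: v*(-8*u*v - 4*u + 2*v + 1)
  coeff of dv: -16*u^2*v - 12*u^2 + 8*u*v + 6*u - 8*v^3 - 6*v^2 - v
F^* omega = (v*(-8*u*v - 4*u + 2*v + 1)) du + (-16*u^2*v - 12*u^2 + 8*u*v + 6*u - 8*v^3 - 6*v^2 - v) dv.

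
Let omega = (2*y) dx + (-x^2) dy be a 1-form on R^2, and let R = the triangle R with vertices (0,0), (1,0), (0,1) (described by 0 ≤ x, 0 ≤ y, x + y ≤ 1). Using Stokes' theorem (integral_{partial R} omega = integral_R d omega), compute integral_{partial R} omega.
integral_(partial R) omega = -4/3

Stokes: integral_partial_R omega = integral_R d omega with d omega = (∂Q/∂x - ∂P/∂y) dx ∧ dy.
  ∂Q/∂x = -2*x
  ∂P/∂y = 2
  integrand = ∂Q/∂x - ∂P/∂y = -2*x - 2.
Integrating over R: integral_0^1 integral_0^{1-x} (-2*x - 2) dy dx = -4/3.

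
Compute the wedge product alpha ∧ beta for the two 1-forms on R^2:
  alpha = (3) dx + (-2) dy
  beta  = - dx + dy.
alpha ∧ beta = (1) dx ∧ dy

Distribute the wedge, using dx_i ∧ dx_j = -dx_j ∧ dx_i and dx_i ∧ dx_i = 0. For each pair (i, j) with i < j, the coefficient of dx_i ∧ dx_j in alpha ∧ beta is (alpha_i * beta_j - alpha_j * beta_i). Collecting: alpha ∧ beta = (1) dx ∧ dy.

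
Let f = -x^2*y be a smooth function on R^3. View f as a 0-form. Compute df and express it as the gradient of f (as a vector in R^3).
df = (-2*x*y) dx + (-x^2) dy + (0) dz; grad f = (-2*x*y, -x^2, 0)

For a 0-form f, d f = (∂f/∂x) dx + (∂f/∂y) dy + (∂f/∂z) dz. The components of the vector representation are exactly the entries of grad f in Cartesian coordinates:
  ∂f/∂x = -2*x*y
  ∂f/∂y = -x^2
  ∂f/∂z = 0.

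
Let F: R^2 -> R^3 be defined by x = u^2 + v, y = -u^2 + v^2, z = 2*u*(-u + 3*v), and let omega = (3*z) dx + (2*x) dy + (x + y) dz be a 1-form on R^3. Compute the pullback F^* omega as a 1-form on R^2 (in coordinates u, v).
F^* omega = (-16*u^3 + 36*u^2*v - 4*u*v^2 - 8*u*v + 6*v^3 + 6*v^2) du + (4*u^2*v - 6*u^2 + 6*u*v^2 + 24*u*v + 4*v^2) dv

Using F^*(f dg) = (f ∘ F) d(g ∘ F), substitute each coordinate x_i by F_i(u, v) in f_i, and replace dx_i by d F_i = (∂F_i/∂u) du + (∂F_i/∂v) dv.
  For the x component: f_1(F) = 6*u*(-u + 3*v); d F_1 = (2*u) du + (1) dv
  For the y component: f_2(F) = 2*u^2 + 2*v; d F_2 = (-2*u) du + (2*v) dv
  For the z component: f_3(F) = v*(v + 1); d F_3 = (-4*u + 6*v) du + (6*u) dv
Combining and collecting du, dv coefficients:
  coeff of du: -16*u^3 + 36*u^2*v - 4*u*v^2 - 8*u*v + 6*v^3 + 6*v^2
  coeff of dv: 4*u^2*v - 6*u^2 + 6*u*v^2 + 24*u*v + 4*v^2
F^* omega = (-16*u^3 + 36*u^2*v - 4*u*v^2 - 8*u*v + 6*v^3 + 6*v^2) du + (4*u^2*v - 6*u^2 + 6*u*v^2 + 24*u*v + 4*v^2) dv.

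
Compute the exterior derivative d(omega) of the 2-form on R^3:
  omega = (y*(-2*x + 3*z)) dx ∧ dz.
d(omega) = (2*x - 3*z) dx ∧ dy ∧ dz

For a 2-form omega = sum_{i<j} g_{ij} dx_i ∧ dx_j, the exterior derivative is
  d(omega) = sum_{i<j} d(g_{ij}) ∧ dx_i ∧ dx_j = sum_{i<j, k} (∂g_{ij}/∂x_k) dx_k ∧ dx_i ∧ dx_j.
Expand each term, using dx_k ∧ dx_i ∧ dx_j = sgn(permutation) dx_{(a)} ∧ dx_{(b)} ∧ dx_{(c)} with (a < b < c) sorted:
  d(y*(-2*x + 3*z)) includes (∂/∂y)(y*(-2*x + 3*z)) dy = (-2*x + 3*z) dy, which multiplied by dx ∧ dz gives (2*x - 3*z) dx ∧ dy ∧ dz
Collecting like 3-forms: d(omega) = (2*x - 3*z) dx ∧ dy ∧ dz.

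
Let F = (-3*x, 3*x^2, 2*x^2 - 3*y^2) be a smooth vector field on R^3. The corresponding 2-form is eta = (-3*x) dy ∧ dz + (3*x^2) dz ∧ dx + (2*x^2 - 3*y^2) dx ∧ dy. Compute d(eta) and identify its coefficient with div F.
d(eta) = (-3) dx ∧ dy ∧ dz; div F = -3

For a 2-form in R^3 of the form above, applying d gives a 3-form with coefficient ∂P/∂x + ∂Q/∂y + ∂R/∂z:
  ∂P/∂x = -3
  ∂Q/∂y = 0
  ∂R/∂z = 0
Sum = -3, which is exactly div F.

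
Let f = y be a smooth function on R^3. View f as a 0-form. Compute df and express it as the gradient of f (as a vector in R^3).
df = (0) dx + (1) dy + (0) dz; grad f = (0, 1, 0)

For a 0-form f, d f = (∂f/∂x) dx + (∂f/∂y) dy + (∂f/∂z) dz. The components of the vector representation are exactly the entries of grad f in Cartesian coordinates:
  ∂f/∂x = 0
  ∂f/∂y = 1
  ∂f/∂z = 0.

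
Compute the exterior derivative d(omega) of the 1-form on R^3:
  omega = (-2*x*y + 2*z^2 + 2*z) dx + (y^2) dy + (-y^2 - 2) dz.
d(omega) = (2*x) dx ∧ dy + (-4*z - 2) dx ∧ dz + (-2*y) dy ∧ dz

For a 1-form omega = sum_i f_i dx_i, the exterior derivative is
  d(omega) = sum_{i < j} (∂f_j/∂x_i - ∂f_i/∂x_j) dx_i ∧ dx_j.
  coefficient of dx ∧ dy: ∂f_2/∂x - ∂f_1/∂y = ∂(y^2)/∂x - ∂(-2*x*y + 2*z^2 + 2*z)/∂y = 2*x
  coefficient of dx ∧ dz: ∂f_3/∂x - ∂f_1/∂z = ∂(-y^2 - 2)/∂x - ∂(-2*x*y + 2*z^2 + 2*z)/∂z = -4*z - 2
  coefficient of dy ∧ dz: ∂f_3/∂y - ∂f_2/∂z = ∂(-y^2 - 2)/∂y - ∂(y^2)/∂z = -2*y
Assembling: d(omega) = (2*x) dx ∧ dy + (-4*z - 2) dx ∧ dz + (-2*y) dy ∧ dz.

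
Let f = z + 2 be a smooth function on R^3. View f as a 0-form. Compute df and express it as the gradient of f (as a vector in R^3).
df = (0) dx + (0) dy + (1) dz; grad f = (0, 0, 1)

For a 0-form f, d f = (∂f/∂x) dx + (∂f/∂y) dy + (∂f/∂z) dz. The components of the vector representation are exactly the entries of grad f in Cartesian coordinates:
  ∂f/∂x = 0
  ∂f/∂y = 0
  ∂f/∂z = 1.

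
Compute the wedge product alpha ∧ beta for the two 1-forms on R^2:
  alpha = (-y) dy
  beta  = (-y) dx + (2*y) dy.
alpha ∧ beta = (-y^2) dx ∧ dy

Distribute the wedge, using dx_i ∧ dx_j = -dx_j ∧ dx_i and dx_i ∧ dx_i = 0. For each pair (i, j) with i < j, the coefficient of dx_i ∧ dx_j in alpha ∧ beta is (alpha_i * beta_j - alpha_j * beta_i). Collecting: alpha ∧ beta = (-y^2) dx ∧ dy.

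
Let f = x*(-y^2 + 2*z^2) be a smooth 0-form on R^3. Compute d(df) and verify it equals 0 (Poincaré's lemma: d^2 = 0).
d(df) = 0

Step 1: df = sum_i (∂f/∂x_i) dx_i = (-y^2 + 2*z^2) dx + (-2*x*y) dy + (4*x*z) dz.
Step 2: Apply d again. Using the 1-form formula, the coefficient of dx ∧ dy in d(df) is ∂^2 f/∂x ∂y - ∂^2 f/∂y ∂x = (-2*y) - (-2*y) = 0 (equality of mixed partials for smooth f).
Similarly for dx ∧ dz and dy ∧ dz — all coefficients vanish. So d(df) = 0.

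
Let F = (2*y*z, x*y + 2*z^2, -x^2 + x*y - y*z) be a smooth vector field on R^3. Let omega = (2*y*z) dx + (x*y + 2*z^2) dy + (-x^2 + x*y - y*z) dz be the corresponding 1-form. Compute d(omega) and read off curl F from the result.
d(omega) = (x - 5*z) dy ∧ dz + (2*x + y) dz ∧ dx + (y - 2*z) dx ∧ dy; curl F = (x - 5*z, 2*x + y, y - 2*z)

d omega = sum_{i<j} (∂f_j/∂x_i - ∂f_i/∂x_j) dx_i ∧ dx_j. Under the identification (dy ∧ dz, dz ∧ dx, dx ∧ dy) ↔ (e_x, e_y, e_z), the coefficients are exactly the components of curl F. Compute:
  ∂R/∂y - ∂Q/∂z = (x - z) - (4*z) = x - 5*z
  ∂P/∂z - ∂R/∂x = (2*y) - (-2*x + y) = 2*x + y
  ∂Q/∂x - ∂P/∂y = (y) - (2*z) = y - 2*z.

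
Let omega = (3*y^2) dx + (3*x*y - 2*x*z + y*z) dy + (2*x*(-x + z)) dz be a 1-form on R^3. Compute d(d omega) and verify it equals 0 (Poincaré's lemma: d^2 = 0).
d(d omega) = 0

Step 1: d omega = sum_{i<j} (∂f_j/∂x_i - ∂f_i/∂x_j) dx_i ∧ dx_j:
  coeff of dx ∧ dy: -3*y - 2*z
  coeff of dx ∧ dz: -4*x + 2*z
  coeff of dy ∧ dz: 2*x - y
Step 2: Apply d again to each 2-form coefficient. The only possible 3-form in R^3 is dx ∧ dy ∧ dz, with coefficient
  ∂(coeff of dy∧dz)/∂x - ∂(coeff of dx∧dz)/∂y + ∂(coeff of dx∧dy)/∂z
  = ∂/∂x (2*x - y) - ∂/∂y (-4*x + 2*z) + ∂/∂z (-3*y - 2*z).
Each of these terms simplifies to sums of mixed partials that cancel in pairs. The result is 0 (by equality of mixed partials for smooth functions — Schwarz / Clairaut).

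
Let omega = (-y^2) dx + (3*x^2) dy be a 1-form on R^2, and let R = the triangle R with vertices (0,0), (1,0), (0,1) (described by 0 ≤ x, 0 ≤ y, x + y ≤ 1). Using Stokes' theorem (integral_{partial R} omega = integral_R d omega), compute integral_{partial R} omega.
integral_(partial R) omega = 4/3

Stokes: integral_partial_R omega = integral_R d omega with d omega = (∂Q/∂x - ∂P/∂y) dx ∧ dy.
  ∂Q/∂x = 6*x
  ∂P/∂y = -2*y
  integrand = ∂Q/∂x - ∂P/∂y = 6*x + 2*y.
Integrating over R: integral_0^1 integral_0^{1-x} (6*x + 2*y) dy dx = 4/3.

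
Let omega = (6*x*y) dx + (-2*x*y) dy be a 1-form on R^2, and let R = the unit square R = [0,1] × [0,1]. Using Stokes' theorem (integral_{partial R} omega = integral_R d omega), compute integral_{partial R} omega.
integral_(partial R) omega = -4

Stokes: integral_partial_R omega = integral_R d omega with d omega = (∂Q/∂x - ∂P/∂y) dx ∧ dy.
  ∂Q/∂x = -2*y
  ∂P/∂y = 6*x
  integrand = ∂Q/∂x - ∂P/∂y = -6*x - 2*y.
Integrating over R: integral_0^1 integral_0^1 (-6*x - 2*y) dx dy = -4.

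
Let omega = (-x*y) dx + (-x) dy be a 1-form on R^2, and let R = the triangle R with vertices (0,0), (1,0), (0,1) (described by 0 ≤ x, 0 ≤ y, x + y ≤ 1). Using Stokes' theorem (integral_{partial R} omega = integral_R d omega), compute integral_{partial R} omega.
integral_(partial R) omega = -1/3

Stokes: integral_partial_R omega = integral_R d omega with d omega = (∂Q/∂x - ∂P/∂y) dx ∧ dy.
  ∂Q/∂x = -1
  ∂P/∂y = -x
  integrand = ∂Q/∂x - ∂P/∂y = x - 1.
Integrating over R: integral_0^1 integral_0^{1-x} (x - 1) dy dx = -1/3.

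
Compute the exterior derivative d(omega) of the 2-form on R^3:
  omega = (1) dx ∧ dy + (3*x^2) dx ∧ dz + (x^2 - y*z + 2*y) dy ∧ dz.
d(omega) = (2*x) dx ∧ dy ∧ dz

For a 2-form omega = sum_{i<j} g_{ij} dx_i ∧ dx_j, the exterior derivative is
  d(omega) = sum_{i<j} d(g_{ij}) ∧ dx_i ∧ dx_j = sum_{i<j, k} (∂g_{ij}/∂x_k) dx_k ∧ dx_i ∧ dx_j.
Expand each term, using dx_k ∧ dx_i ∧ dx_j = sgn(permutation) dx_{(a)} ∧ dx_{(b)} ∧ dx_{(c)} with (a < b < c) sorted:
  d(x^2 - y*z + 2*y) includes (∂/∂x)(x^2 - y*z + 2*y) dx = (2*x) dx, which multiplied by dy ∧ dz gives (2*x) dx ∧ dy ∧ dz
Collecting like 3-forms: d(omega) = (2*x) dx ∧ dy ∧ dz.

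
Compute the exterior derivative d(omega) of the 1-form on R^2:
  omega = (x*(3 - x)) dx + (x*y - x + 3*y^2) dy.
d(omega) = (y - 1) dx ∧ dy

For a 1-form omega = sum_i f_i dx_i, the exterior derivative is
  d(omega) = sum_{i < j} (∂f_j/∂x_i - ∂f_i/∂x_j) dx_i ∧ dx_j.
  coefficient of dx ∧ dy: ∂f_2/∂x - ∂f_1/∂y = ∂(x*y - x + 3*y^2)/∂x - ∂(x*(3 - x))/∂y = y - 1
Assembling: d(omega) = (y - 1) dx ∧ dy.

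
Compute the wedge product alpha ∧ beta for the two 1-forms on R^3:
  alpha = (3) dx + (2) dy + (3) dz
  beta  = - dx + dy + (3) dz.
alpha ∧ beta = (5) dx ∧ dy + (12) dx ∧ dz + (3) dy ∧ dz

Distribute the wedge, using dx_i ∧ dx_j = -dx_j ∧ dx_i and dx_i ∧ dx_i = 0. For each pair (i, j) with i < j, the coefficient of dx_i ∧ dx_j in alpha ∧ beta is (alpha_i * beta_j - alpha_j * beta_i). Collecting: alpha ∧ beta = (5) dx ∧ dy + (12) dx ∧ dz + (3) dy ∧ dz.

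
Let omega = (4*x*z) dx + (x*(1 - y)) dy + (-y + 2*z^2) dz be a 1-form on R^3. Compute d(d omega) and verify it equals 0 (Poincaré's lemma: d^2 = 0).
d(d omega) = 0

Step 1: d omega = sum_{i<j} (∂f_j/∂x_i - ∂f_i/∂x_j) dx_i ∧ dx_j:
  coeff of dx ∧ dy: 1 - y
  coeff of dx ∧ dz: -4*x
  coeff of dy ∧ dz: -1
Step 2: Apply d again to each 2-form coefficient. The only possible 3-form in R^3 is dx ∧ dy ∧ dz, with coefficient
  ∂(coeff of dy∧dz)/∂x - ∂(coeff of dx∧dz)/∂y + ∂(coeff of dx∧dy)/∂z
  = ∂/∂x (-1) - ∂/∂y (-4*x) + ∂/∂z (1 - y).
Each of these terms simplifies to sums of mixed partials that cancel in pairs. The result is 0 (by equality of mixed partials for smooth functions — Schwarz / Clairaut).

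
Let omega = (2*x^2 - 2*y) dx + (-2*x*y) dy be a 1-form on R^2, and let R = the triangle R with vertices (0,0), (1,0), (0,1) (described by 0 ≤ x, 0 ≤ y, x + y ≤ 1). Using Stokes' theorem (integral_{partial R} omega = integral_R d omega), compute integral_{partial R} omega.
integral_(partial R) omega = 2/3

Stokes: integral_partial_R omega = integral_R d omega with d omega = (∂Q/∂x - ∂P/∂y) dx ∧ dy.
  ∂Q/∂x = -2*y
  ∂P/∂y = -2
  integrand = ∂Q/∂x - ∂P/∂y = 2 - 2*y.
Integrating over R: integral_0^1 integral_0^{1-x} (2 - 2*y) dy dx = 2/3.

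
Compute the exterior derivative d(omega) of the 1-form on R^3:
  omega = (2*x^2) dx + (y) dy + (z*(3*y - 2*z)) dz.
d(omega) = (3*z) dy ∧ dz

For a 1-form omega = sum_i f_i dx_i, the exterior derivative is
  d(omega) = sum_{i < j} (∂f_j/∂x_i - ∂f_i/∂x_j) dx_i ∧ dx_j.
  coefficient of dy ∧ dz: ∂f_3/∂y - ∂f_2/∂z = ∂(z*(3*y - 2*z))/∂y - ∂(y)/∂z = 3*z
Assembling: d(omega) = (3*z) dy ∧ dz.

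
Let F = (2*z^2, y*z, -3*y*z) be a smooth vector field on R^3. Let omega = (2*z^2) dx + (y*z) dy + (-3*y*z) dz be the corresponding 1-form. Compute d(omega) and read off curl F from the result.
d(omega) = (-y - 3*z) dy ∧ dz + (4*z) dz ∧ dx + (0) dx ∧ dy; curl F = (-y - 3*z, 4*z, 0)

d omega = sum_{i<j} (∂f_j/∂x_i - ∂f_i/∂x_j) dx_i ∧ dx_j. Under the identification (dy ∧ dz, dz ∧ dx, dx ∧ dy) ↔ (e_x, e_y, e_z), the coefficients are exactly the components of curl F. Compute:
  ∂R/∂y - ∂Q/∂z = (-3*z) - (y) = -y - 3*z
  ∂P/∂z - ∂R/∂x = (4*z) - (0) = 4*z
  ∂Q/∂x - ∂P/∂y = (0) - (0) = 0.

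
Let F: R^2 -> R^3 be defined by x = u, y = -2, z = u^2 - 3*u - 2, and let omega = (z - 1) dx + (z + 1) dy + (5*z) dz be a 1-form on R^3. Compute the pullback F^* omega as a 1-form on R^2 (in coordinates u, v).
F^* omega = (10*u^3 - 44*u^2 + 22*u + 27) du

Using F^*(f dg) = (f ∘ F) d(g ∘ F), substitute each coordinate x_i by F_i(u, v) in f_i, and replace dx_i by d F_i = (∂F_i/∂u) du + (∂F_i/∂v) dv.
  For the x component: f_1(F) = u^2 - 3*u - 3; d F_1 = (1) du + (0) dv
  For the y component: f_2(F) = u^2 - 3*u - 1; d F_2 = (0) du + (0) dv
  For the z component: f_3(F) = 5*u^2 - 15*u - 10; d F_3 = (2*u - 3) du + (0) dv
Combining and collecting du, dv coefficients:
  coeff of du: 10*u^3 - 44*u^2 + 22*u + 27
  coeff of dv: 0
F^* omega = (10*u^3 - 44*u^2 + 22*u + 27) du.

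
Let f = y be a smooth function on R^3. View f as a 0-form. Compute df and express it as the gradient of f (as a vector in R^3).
df = (0) dx + (1) dy + (0) dz; grad f = (0, 1, 0)

For a 0-form f, d f = (∂f/∂x) dx + (∂f/∂y) dy + (∂f/∂z) dz. The components of the vector representation are exactly the entries of grad f in Cartesian coordinates:
  ∂f/∂x = 0
  ∂f/∂y = 1
  ∂f/∂z = 0.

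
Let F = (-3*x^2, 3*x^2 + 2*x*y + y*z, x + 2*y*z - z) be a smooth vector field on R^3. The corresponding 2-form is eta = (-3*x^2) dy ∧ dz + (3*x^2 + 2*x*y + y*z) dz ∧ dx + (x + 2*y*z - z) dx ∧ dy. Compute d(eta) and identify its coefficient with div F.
d(eta) = (-4*x + 2*y + z - 1) dx ∧ dy ∧ dz; div F = -4*x + 2*y + z - 1

For a 2-form in R^3 of the form above, applying d gives a 3-form with coefficient ∂P/∂x + ∂Q/∂y + ∂R/∂z:
  ∂P/∂x = -6*x
  ∂Q/∂y = 2*x + z
  ∂R/∂z = 2*y - 1
Sum = -4*x + 2*y + z - 1, which is exactly div F.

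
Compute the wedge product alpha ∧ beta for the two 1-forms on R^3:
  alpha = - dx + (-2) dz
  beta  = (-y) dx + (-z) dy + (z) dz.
alpha ∧ beta = (z) dx ∧ dy + (-2*y - z) dx ∧ dz + (-2*z) dy ∧ dz

Distribute the wedge, using dx_i ∧ dx_j = -dx_j ∧ dx_i and dx_i ∧ dx_i = 0. For each pair (i, j) with i < j, the coefficient of dx_i ∧ dx_j in alpha ∧ beta is (alpha_i * beta_j - alpha_j * beta_i). Collecting: alpha ∧ beta = (z) dx ∧ dy + (-2*y - z) dx ∧ dz + (-2*z) dy ∧ dz.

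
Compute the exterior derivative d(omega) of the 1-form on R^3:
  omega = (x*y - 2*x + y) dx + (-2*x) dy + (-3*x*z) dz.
d(omega) = (-x - 3) dx ∧ dy + (-3*z) dx ∧ dz

For a 1-form omega = sum_i f_i dx_i, the exterior derivative is
  d(omega) = sum_{i < j} (∂f_j/∂x_i - ∂f_i/∂x_j) dx_i ∧ dx_j.
  coefficient of dx ∧ dy: ∂f_2/∂x - ∂f_1/∂y = ∂(-2*x)/∂x - ∂(x*y - 2*x + y)/∂y = -x - 3
  coefficient of dx ∧ dz: ∂f_3/∂x - ∂f_1/∂z = ∂(-3*x*z)/∂x - ∂(x*y - 2*x + y)/∂z = -3*z
Assembling: d(omega) = (-x - 3) dx ∧ dy + (-3*z) dx ∧ dz.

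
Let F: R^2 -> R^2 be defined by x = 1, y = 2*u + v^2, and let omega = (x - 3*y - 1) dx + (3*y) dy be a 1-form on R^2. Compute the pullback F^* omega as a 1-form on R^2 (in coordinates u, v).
F^* omega = (12*u + 6*v^2) du + (6*v*(2*u + v^2)) dv

Using F^*(f dg) = (f ∘ F) d(g ∘ F), substitute each coordinate x_i by F_i(u, v) in f_i, and replace dx_i by d F_i = (∂F_i/∂u) du + (∂F_i/∂v) dv.
  For the x component: f_1(F) = -6*u - 3*v^2; d F_1 = (0) du + (0) dv
  For the y component: f_2(F) = 6*u + 3*v^2; d F_2 = (2) du + (2*v) dv
Combining and collecting du, dv coefficients:
  coeff of du: 12*u + 6*v^2
  coeff of dv: 6*v*(2*u + v^2)
F^* omega = (12*u + 6*v^2) du + (6*v*(2*u + v^2)) dv.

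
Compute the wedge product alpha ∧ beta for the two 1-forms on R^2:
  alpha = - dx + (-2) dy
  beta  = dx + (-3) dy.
alpha ∧ beta = (5) dx ∧ dy

Distribute the wedge, using dx_i ∧ dx_j = -dx_j ∧ dx_i and dx_i ∧ dx_i = 0. For each pair (i, j) with i < j, the coefficient of dx_i ∧ dx_j in alpha ∧ beta is (alpha_i * beta_j - alpha_j * beta_i). Collecting: alpha ∧ beta = (5) dx ∧ dy.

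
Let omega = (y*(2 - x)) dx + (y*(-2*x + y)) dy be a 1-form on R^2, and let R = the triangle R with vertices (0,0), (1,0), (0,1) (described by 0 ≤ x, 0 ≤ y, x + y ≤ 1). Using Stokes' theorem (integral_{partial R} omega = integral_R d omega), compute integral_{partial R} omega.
integral_(partial R) omega = -7/6

Stokes: integral_partial_R omega = integral_R d omega with d omega = (∂Q/∂x - ∂P/∂y) dx ∧ dy.
  ∂Q/∂x = -2*y
  ∂P/∂y = 2 - x
  integrand = ∂Q/∂x - ∂P/∂y = x - 2*y - 2.
Integrating over R: integral_0^1 integral_0^{1-x} (x - 2*y - 2) dy dx = -7/6.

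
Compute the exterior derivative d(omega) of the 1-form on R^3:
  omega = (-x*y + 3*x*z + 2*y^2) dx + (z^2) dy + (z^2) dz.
d(omega) = (x - 4*y) dx ∧ dy + (-3*x) dx ∧ dz + (-2*z) dy ∧ dz

For a 1-form omega = sum_i f_i dx_i, the exterior derivative is
  d(omega) = sum_{i < j} (∂f_j/∂x_i - ∂f_i/∂x_j) dx_i ∧ dx_j.
  coefficient of dx ∧ dy: ∂f_2/∂x - ∂f_1/∂y = ∂(z^2)/∂x - ∂(-x*y + 3*x*z + 2*y^2)/∂y = x - 4*y
  coefficient of dx ∧ dz: ∂f_3/∂x - ∂f_1/∂z = ∂(z^2)/∂x - ∂(-x*y + 3*x*z + 2*y^2)/∂z = -3*x
  coefficient of dy ∧ dz: ∂f_3/∂y - ∂f_2/∂z = ∂(z^2)/∂y - ∂(z^2)/∂z = -2*z
Assembling: d(omega) = (x - 4*y) dx ∧ dy + (-3*x) dx ∧ dz + (-2*z) dy ∧ dz.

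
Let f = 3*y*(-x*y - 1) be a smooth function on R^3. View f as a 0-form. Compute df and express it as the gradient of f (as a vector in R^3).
df = (-3*y^2) dx + (-6*x*y - 3) dy + (0) dz; grad f = (-3*y^2, -6*x*y - 3, 0)

For a 0-form f, d f = (∂f/∂x) dx + (∂f/∂y) dy + (∂f/∂z) dz. The components of the vector representation are exactly the entries of grad f in Cartesian coordinates:
  ∂f/∂x = -3*y^2
  ∂f/∂y = -6*x*y - 3
  ∂f/∂z = 0.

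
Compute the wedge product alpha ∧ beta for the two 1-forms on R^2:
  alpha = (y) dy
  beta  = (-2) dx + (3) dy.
alpha ∧ beta = (2*y) dx ∧ dy

Distribute the wedge, using dx_i ∧ dx_j = -dx_j ∧ dx_i and dx_i ∧ dx_i = 0. For each pair (i, j) with i < j, the coefficient of dx_i ∧ dx_j in alpha ∧ beta is (alpha_i * beta_j - alpha_j * beta_i). Collecting: alpha ∧ beta = (2*y) dx ∧ dy.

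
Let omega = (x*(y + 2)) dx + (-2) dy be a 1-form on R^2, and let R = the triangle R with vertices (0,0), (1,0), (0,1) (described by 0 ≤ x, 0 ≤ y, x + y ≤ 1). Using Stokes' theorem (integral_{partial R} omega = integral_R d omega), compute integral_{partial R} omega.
integral_(partial R) omega = -1/6

Stokes: integral_partial_R omega = integral_R d omega with d omega = (∂Q/∂x - ∂P/∂y) dx ∧ dy.
  ∂Q/∂x = 0
  ∂P/∂y = x
  integrand = ∂Q/∂x - ∂P/∂y = -x.
Integrating over R: integral_0^1 integral_0^{1-x} (-x) dy dx = -1/6.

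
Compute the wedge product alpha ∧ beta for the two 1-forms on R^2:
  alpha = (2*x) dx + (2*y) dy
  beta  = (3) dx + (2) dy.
alpha ∧ beta = (4*x - 6*y) dx ∧ dy

Distribute the wedge, using dx_i ∧ dx_j = -dx_j ∧ dx_i and dx_i ∧ dx_i = 0. For each pair (i, j) with i < j, the coefficient of dx_i ∧ dx_j in alpha ∧ beta is (alpha_i * beta_j - alpha_j * beta_i). Collecting: alpha ∧ beta = (4*x - 6*y) dx ∧ dy.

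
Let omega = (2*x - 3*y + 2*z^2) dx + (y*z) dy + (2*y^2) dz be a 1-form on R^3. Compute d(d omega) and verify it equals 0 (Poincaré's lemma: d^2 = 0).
d(d omega) = 0

Step 1: d omega = sum_{i<j} (∂f_j/∂x_i - ∂f_i/∂x_j) dx_i ∧ dx_j:
  coeff of dx ∧ dy: 3
  coeff of dx ∧ dz: -4*z
  coeff of dy ∧ dz: 3*y
Step 2: Apply d again to each 2-form coefficient. The only possible 3-form in R^3 is dx ∧ dy ∧ dz, with coefficient
  ∂(coeff of dy∧dz)/∂x - ∂(coeff of dx∧dz)/∂y + ∂(coeff of dx∧dy)/∂z
  = ∂/∂x (3*y) - ∂/∂y (-4*z) + ∂/∂z (3).
Each of these terms simplifies to sums of mixed partials that cancel in pairs. The result is 0 (by equality of mixed partials for smooth functions — Schwarz / Clairaut).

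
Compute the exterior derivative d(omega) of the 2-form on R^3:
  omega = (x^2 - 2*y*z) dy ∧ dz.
d(omega) = (2*x) dx ∧ dy ∧ dz

For a 2-form omega = sum_{i<j} g_{ij} dx_i ∧ dx_j, the exterior derivative is
  d(omega) = sum_{i<j} d(g_{ij}) ∧ dx_i ∧ dx_j = sum_{i<j, k} (∂g_{ij}/∂x_k) dx_k ∧ dx_i ∧ dx_j.
Expand each term, using dx_k ∧ dx_i ∧ dx_j = sgn(permutation) dx_{(a)} ∧ dx_{(b)} ∧ dx_{(c)} with (a < b < c) sorted:
  d(x^2 - 2*y*z) includes (∂/∂x)(x^2 - 2*y*z) dx = (2*x) dx, which multiplied by dy ∧ dz gives (2*x) dx ∧ dy ∧ dz
Collecting like 3-forms: d(omega) = (2*x) dx ∧ dy ∧ dz.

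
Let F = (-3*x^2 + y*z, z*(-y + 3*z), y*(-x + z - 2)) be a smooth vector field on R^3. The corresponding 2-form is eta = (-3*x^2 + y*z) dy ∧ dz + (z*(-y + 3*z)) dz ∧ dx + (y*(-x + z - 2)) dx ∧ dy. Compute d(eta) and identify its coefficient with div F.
d(eta) = (-6*x + y - z) dx ∧ dy ∧ dz; div F = -6*x + y - z

For a 2-form in R^3 of the form above, applying d gives a 3-form with coefficient ∂P/∂x + ∂Q/∂y + ∂R/∂z:
  ∂P/∂x = -6*x
  ∂Q/∂y = -z
  ∂R/∂z = y
Sum = -6*x + y - z, which is exactly div F.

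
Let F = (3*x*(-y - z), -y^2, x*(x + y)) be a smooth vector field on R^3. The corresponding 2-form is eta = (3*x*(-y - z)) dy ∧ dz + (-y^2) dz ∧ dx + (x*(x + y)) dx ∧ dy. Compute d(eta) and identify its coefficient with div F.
d(eta) = (-5*y - 3*z) dx ∧ dy ∧ dz; div F = -5*y - 3*z

For a 2-form in R^3 of the form above, applying d gives a 3-form with coefficient ∂P/∂x + ∂Q/∂y + ∂R/∂z:
  ∂P/∂x = -3*y - 3*z
  ∂Q/∂y = -2*y
  ∂R/∂z = 0
Sum = -5*y - 3*z, which is exactly div F.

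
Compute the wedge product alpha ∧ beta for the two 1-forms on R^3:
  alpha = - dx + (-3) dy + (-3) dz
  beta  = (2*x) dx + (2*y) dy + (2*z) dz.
alpha ∧ beta = (6*x - 2*y) dx ∧ dy + (6*x - 2*z) dx ∧ dz + (6*y - 6*z) dy ∧ dz

Distribute the wedge, using dx_i ∧ dx_j = -dx_j ∧ dx_i and dx_i ∧ dx_i = 0. For each pair (i, j) with i < j, the coefficient of dx_i ∧ dx_j in alpha ∧ beta is (alpha_i * beta_j - alpha_j * beta_i). Collecting: alpha ∧ beta = (6*x - 2*y) dx ∧ dy + (6*x - 2*z) dx ∧ dz + (6*y - 6*z) dy ∧ dz.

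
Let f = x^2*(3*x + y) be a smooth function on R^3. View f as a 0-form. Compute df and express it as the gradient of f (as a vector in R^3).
df = (x*(9*x + 2*y)) dx + (x^2) dy + (0) dz; grad f = (x*(9*x + 2*y), x^2, 0)

For a 0-form f, d f = (∂f/∂x) dx + (∂f/∂y) dy + (∂f/∂z) dz. The components of the vector representation are exactly the entries of grad f in Cartesian coordinates:
  ∂f/∂x = x*(9*x + 2*y)
  ∂f/∂y = x^2
  ∂f/∂z = 0.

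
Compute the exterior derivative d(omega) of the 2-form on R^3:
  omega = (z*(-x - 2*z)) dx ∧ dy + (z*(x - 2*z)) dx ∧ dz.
d(omega) = (-x - 4*z) dx ∧ dy ∧ dz

For a 2-form omega = sum_{i<j} g_{ij} dx_i ∧ dx_j, the exterior derivative is
  d(omega) = sum_{i<j} d(g_{ij}) ∧ dx_i ∧ dx_j = sum_{i<j, k} (∂g_{ij}/∂x_k) dx_k ∧ dx_i ∧ dx_j.
Expand each term, using dx_k ∧ dx_i ∧ dx_j = sgn(permutation) dx_{(a)} ∧ dx_{(b)} ∧ dx_{(c)} with (a < b < c) sorted:
  d(z*(-x - 2*z)) includes (∂/∂z)(z*(-x - 2*z)) dz = (-x - 4*z) dz, which multiplied by dx ∧ dy gives (-x - 4*z) dx ∧ dy ∧ dz
Collecting like 3-forms: d(omega) = (-x - 4*z) dx ∧ dy ∧ dz.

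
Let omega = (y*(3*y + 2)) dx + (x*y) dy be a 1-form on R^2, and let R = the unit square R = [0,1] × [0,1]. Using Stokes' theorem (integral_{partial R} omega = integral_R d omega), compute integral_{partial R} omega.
integral_(partial R) omega = -9/2

Stokes: integral_partial_R omega = integral_R d omega with d omega = (∂Q/∂x - ∂P/∂y) dx ∧ dy.
  ∂Q/∂x = y
  ∂P/∂y = 6*y + 2
  integrand = ∂Q/∂x - ∂P/∂y = -5*y - 2.
Integrating over R: integral_0^1 integral_0^1 (-5*y - 2) dx dy = -9/2.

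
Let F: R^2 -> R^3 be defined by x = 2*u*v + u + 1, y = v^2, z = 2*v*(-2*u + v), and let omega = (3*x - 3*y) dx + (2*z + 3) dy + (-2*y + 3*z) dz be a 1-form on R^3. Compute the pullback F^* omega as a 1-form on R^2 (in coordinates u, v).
F^* omega = (60*u*v^2 + 12*u*v + 3*u - 22*v^3 - 3*v^2 + 6*v + 3) du + (60*u^2*v + 6*u^2 - 86*u*v^2 + 6*u + 24*v^3 + 6*v) dv

Using F^*(f dg) = (f ∘ F) d(g ∘ F), substitute each coordinate x_i by F_i(u, v) in f_i, and replace dx_i by d F_i = (∂F_i/∂u) du + (∂F_i/∂v) dv.
  For the x component: f_1(F) = 6*u*v + 3*u - 3*v^2 + 3; d F_1 = (2*v + 1) du + (2*u) dv
  For the y component: f_2(F) = -8*u*v + 4*v^2 + 3; d F_2 = (0) du + (2*v) dv
  For the z component: f_3(F) = 4*v*(-3*u + v); d F_3 = (-4*v) du + (-4*u + 4*v) dv
Combining and collecting du, dv coefficients:
  coeff of du: 60*u*v^2 + 12*u*v + 3*u - 22*v^3 - 3*v^2 + 6*v + 3
  coeff of dv: 60*u^2*v + 6*u^2 - 86*u*v^2 + 6*u + 24*v^3 + 6*v
F^* omega = (60*u*v^2 + 12*u*v + 3*u - 22*v^3 - 3*v^2 + 6*v + 3) du + (60*u^2*v + 6*u^2 - 86*u*v^2 + 6*u + 24*v^3 + 6*v) dv.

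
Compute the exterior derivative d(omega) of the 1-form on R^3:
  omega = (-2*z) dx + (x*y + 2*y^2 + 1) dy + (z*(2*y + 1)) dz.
d(omega) = (y) dx ∧ dy + (2) dx ∧ dz + (2*z) dy ∧ dz

For a 1-form omega = sum_i f_i dx_i, the exterior derivative is
  d(omega) = sum_{i < j} (∂f_j/∂x_i - ∂f_i/∂x_j) dx_i ∧ dx_j.
  coefficient of dx ∧ dy: ∂f_2/∂x - ∂f_1/∂y = ∂(x*y + 2*y^2 + 1)/∂x - ∂(-2*z)/∂y = y
  coefficient of dx ∧ dz: ∂f_3/∂x - ∂f_1/∂z = ∂(z*(2*y + 1))/∂x - ∂(-2*z)/∂z = 2
  coefficient of dy ∧ dz: ∂f_3/∂y - ∂f_2/∂z = ∂(z*(2*y + 1))/∂y - ∂(x*y + 2*y^2 + 1)/∂z = 2*z
Assembling: d(omega) = (y) dx ∧ dy + (2) dx ∧ dz + (2*z) dy ∧ dz.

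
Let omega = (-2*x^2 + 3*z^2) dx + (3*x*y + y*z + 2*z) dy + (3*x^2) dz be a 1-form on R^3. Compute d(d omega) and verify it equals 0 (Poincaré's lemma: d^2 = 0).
d(d omega) = 0

Step 1: d omega = sum_{i<j} (∂f_j/∂x_i - ∂f_i/∂x_j) dx_i ∧ dx_j:
  coeff of dx ∧ dy: 3*y
  coeff of dx ∧ dz: 6*x - 6*z
  coeff of dy ∧ dz: -y - 2
Step 2: Apply d again to each 2-form coefficient. The only possible 3-form in R^3 is dx ∧ dy ∧ dz, with coefficient
  ∂(coeff of dy∧dz)/∂x - ∂(coeff of dx∧dz)/∂y + ∂(coeff of dx∧dy)/∂z
  = ∂/∂x (-y - 2) - ∂/∂y (6*x - 6*z) + ∂/∂z (3*y).
Each of these terms simplifies to sums of mixed partials that cancel in pairs. The result is 0 (by equality of mixed partials for smooth functions — Schwarz / Clairaut).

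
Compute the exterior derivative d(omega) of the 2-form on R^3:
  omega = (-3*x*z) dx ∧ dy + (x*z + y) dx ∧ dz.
d(omega) = (-3*x - 1) dx ∧ dy ∧ dz

For a 2-form omega = sum_{i<j} g_{ij} dx_i ∧ dx_j, the exterior derivative is
  d(omega) = sum_{i<j} d(g_{ij}) ∧ dx_i ∧ dx_j = sum_{i<j, k} (∂g_{ij}/∂x_k) dx_k ∧ dx_i ∧ dx_j.
Expand each term, using dx_k ∧ dx_i ∧ dx_j = sgn(permutation) dx_{(a)} ∧ dx_{(b)} ∧ dx_{(c)} with (a < b < c) sorted:
  d(-3*x*z) includes (∂/∂z)(-3*x*z) dz = (-3*x) dz, which multiplied by dx ∧ dy gives (-3*x) dx ∧ dy ∧ dz
  d(x*z + y) includes (∂/∂y)(x*z + y) dy = (1) dy, which multiplied by dx ∧ dz gives (-1) dx ∧ dy ∧ dz
Collecting like 3-forms: d(omega) = (-3*x - 1) dx ∧ dy ∧ dz.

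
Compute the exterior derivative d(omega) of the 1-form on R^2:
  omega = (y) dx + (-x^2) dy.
d(omega) = (-2*x - 1) dx ∧ dy

For a 1-form omega = sum_i f_i dx_i, the exterior derivative is
  d(omega) = sum_{i < j} (∂f_j/∂x_i - ∂f_i/∂x_j) dx_i ∧ dx_j.
  coefficient of dx ∧ dy: ∂f_2/∂x - ∂f_1/∂y = ∂(-x^2)/∂x - ∂(y)/∂y = -2*x - 1
Assembling: d(omega) = (-2*x - 1) dx ∧ dy.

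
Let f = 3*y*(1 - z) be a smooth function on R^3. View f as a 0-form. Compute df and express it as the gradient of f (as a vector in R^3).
df = (0) dx + (3 - 3*z) dy + (-3*y) dz; grad f = (0, 3 - 3*z, -3*y)

For a 0-form f, d f = (∂f/∂x) dx + (∂f/∂y) dy + (∂f/∂z) dz. The components of the vector representation are exactly the entries of grad f in Cartesian coordinates:
  ∂f/∂x = 0
  ∂f/∂y = 3 - 3*z
  ∂f/∂z = -3*y.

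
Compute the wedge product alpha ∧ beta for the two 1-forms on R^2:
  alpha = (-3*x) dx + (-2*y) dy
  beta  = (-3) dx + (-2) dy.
alpha ∧ beta = (6*x - 6*y) dx ∧ dy

Distribute the wedge, using dx_i ∧ dx_j = -dx_j ∧ dx_i and dx_i ∧ dx_i = 0. For each pair (i, j) with i < j, the coefficient of dx_i ∧ dx_j in alpha ∧ beta is (alpha_i * beta_j - alpha_j * beta_i). Collecting: alpha ∧ beta = (6*x - 6*y) dx ∧ dy.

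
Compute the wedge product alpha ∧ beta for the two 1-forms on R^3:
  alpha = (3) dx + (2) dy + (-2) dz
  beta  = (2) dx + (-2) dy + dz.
alpha ∧ beta = (-10) dx ∧ dy + (7) dx ∧ dz + (-2) dy ∧ dz

Distribute the wedge, using dx_i ∧ dx_j = -dx_j ∧ dx_i and dx_i ∧ dx_i = 0. For each pair (i, j) with i < j, the coefficient of dx_i ∧ dx_j in alpha ∧ beta is (alpha_i * beta_j - alpha_j * beta_i). Collecting: alpha ∧ beta = (-10) dx ∧ dy + (7) dx ∧ dz + (-2) dy ∧ dz.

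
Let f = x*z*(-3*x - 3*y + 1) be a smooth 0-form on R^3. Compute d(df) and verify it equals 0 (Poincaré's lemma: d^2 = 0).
d(df) = 0

Step 1: df = sum_i (∂f/∂x_i) dx_i = (z*(-6*x - 3*y + 1)) dx + (-3*x*z) dy + (x*(-3*x - 3*y + 1)) dz.
Step 2: Apply d again. Using the 1-form formula, the coefficient of dx ∧ dy in d(df) is ∂^2 f/∂x ∂y - ∂^2 f/∂y ∂x = (-3*z) - (-3*z) = 0 (equality of mixed partials for smooth f).
Similarly for dx ∧ dz and dy ∧ dz — all coefficients vanish. So d(df) = 0.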